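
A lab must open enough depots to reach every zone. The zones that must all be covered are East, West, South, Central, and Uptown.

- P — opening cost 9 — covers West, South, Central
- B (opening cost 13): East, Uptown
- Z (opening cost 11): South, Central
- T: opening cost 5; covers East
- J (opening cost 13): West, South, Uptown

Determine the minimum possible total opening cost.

This is an integer covering problem.
The greedy cost-per-new-zone heuristic would pick P, T, and B for 27, but a cheaper cover exists.
Choose P and B: together they cover East, West, South, Central, Uptown — every zone.
Total opening cost: 9 + 13 = 22.
No cover costs less than 22.

22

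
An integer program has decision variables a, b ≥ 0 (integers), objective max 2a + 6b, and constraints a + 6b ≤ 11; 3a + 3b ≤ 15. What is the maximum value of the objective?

Relaxing integrality, the LP optimum is 14.80 at (a,b) = (3.8, 1.2), which is not an integer point.
(a,b)=(4,1) is feasible, giving 14.
(a,b)=(3,1) is feasible, giving 12.
(a,b)=(2,1) is feasible, giving 10.
(a,b)=(5,0) is feasible, giving 10.
The best lattice point is (4,1), giving 14.

14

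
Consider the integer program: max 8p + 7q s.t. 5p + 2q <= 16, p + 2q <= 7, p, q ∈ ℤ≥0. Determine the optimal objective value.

Relaxing integrality, the LP optimum is 34.62 at (p,q) = (2.25, 2.38), which is not an integer point.
(p,q)=(2,2): 5·2+2·2=14≤16, 1·2+2·2=6≤7, objective 30.
(p,q)=(1,3): 5·1+2·3=11≤16, 1·1+2·3=7≤7, objective 29.
(p,q)=(2,1): 5·2+2·1=12≤16, 1·2+2·1=4≤7, objective 23.
No feasible integer point exceeds 30.

30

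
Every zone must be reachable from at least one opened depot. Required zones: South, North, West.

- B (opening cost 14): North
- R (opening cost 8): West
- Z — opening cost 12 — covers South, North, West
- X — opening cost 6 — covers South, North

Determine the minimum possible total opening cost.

12

The greedy cost-per-new-zone heuristic would pick X and R for 14, but a cheaper cover exists.
Z alone covers South, North, West — every zone.
Total opening cost: 12.
No cover costs less than 12.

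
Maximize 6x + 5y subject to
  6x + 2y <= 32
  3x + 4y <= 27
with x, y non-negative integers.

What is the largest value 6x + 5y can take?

39

(x,y)=(4,3) is feasible, giving 39.
(x,y)=(3,4) is feasible, giving 38.
(x,y)=(4,2) is feasible, giving 34.
The best lattice point is (4,3), giving 39.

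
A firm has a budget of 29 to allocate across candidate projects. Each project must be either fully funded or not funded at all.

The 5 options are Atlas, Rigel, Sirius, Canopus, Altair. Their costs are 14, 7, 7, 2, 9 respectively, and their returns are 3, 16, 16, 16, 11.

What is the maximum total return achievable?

Allowing fractional choices, the relaxed optimum would be about 59.9, but projects are indivisible.
Rigel + Sirius + Canopus: cost 7 + 7 + 2 = 16 ≤ 29, return 16 + 16 + 16 = 48.
Rigel + Sirius + Canopus + Altair: cost 7 + 7 + 2 + 9 = 25 ≤ 29, return 16 + 16 + 16 + 11 = 59.
Rigel + Canopus + Altair: cost 7 + 2 + 9 = 18 ≤ 29, return 16 + 16 + 11 = 43.
Best is Rigel, Sirius, Canopus, and Altair with total return 59.

59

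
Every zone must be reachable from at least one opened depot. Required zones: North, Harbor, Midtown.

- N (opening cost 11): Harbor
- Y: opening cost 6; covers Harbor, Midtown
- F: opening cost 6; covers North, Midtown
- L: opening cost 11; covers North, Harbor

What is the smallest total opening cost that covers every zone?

Choose Y and F: together they cover North, Harbor, Midtown — every zone.
Total opening cost: 6 + 6 = 12.
No cover costs less than 12.

12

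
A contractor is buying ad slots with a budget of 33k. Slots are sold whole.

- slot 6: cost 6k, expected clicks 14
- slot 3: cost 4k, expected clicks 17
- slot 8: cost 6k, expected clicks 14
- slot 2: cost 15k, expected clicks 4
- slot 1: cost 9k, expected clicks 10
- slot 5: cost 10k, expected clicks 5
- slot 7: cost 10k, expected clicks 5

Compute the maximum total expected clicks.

55

Allowing fractional choices, the relaxed optimum would be about 59.0, but ad slots are indivisible.
slot 6 + slot 3 + slot 8 + slot 1: cost 6 + 4 + 6 + 9 = 25 ≤ 33, expected clicks 14 + 17 + 14 + 10 = 55.
slot 6 + slot 3 + slot 8 + slot 5: cost 6 + 4 + 6 + 10 = 26 ≤ 33, expected clicks 14 + 17 + 14 + 5 = 50.
slot 6 + slot 3 + slot 8 + slot 7: cost 6 + 4 + 6 + 10 = 26 ≤ 33, expected clicks 14 + 17 + 14 + 5 = 50.
Best is slot 6, slot 3, slot 8, and slot 1 with total expected clicks 55.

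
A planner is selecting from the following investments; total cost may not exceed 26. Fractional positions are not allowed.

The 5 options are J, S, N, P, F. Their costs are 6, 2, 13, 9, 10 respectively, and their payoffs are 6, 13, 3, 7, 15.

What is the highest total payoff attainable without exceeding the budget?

Take S, P, and F: cost 2 + 9 + 10 = 21 ≤ 26, payoff 13 + 7 + 15 = 35.
No other feasible combination does better.

35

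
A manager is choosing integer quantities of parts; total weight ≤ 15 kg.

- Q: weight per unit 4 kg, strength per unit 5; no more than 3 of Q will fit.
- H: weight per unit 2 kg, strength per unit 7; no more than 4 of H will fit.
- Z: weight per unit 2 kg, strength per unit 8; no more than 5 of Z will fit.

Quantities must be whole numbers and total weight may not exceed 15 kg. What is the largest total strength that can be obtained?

54

Z has the best ratio (8/2); taking only Z gives at most 5×8 = 40 (stopped by the supply cap of 5).
Mixing does better — 2×H and 5×Z: weight 14 ≤ 15, strength 2·7 + 5·8 = 54.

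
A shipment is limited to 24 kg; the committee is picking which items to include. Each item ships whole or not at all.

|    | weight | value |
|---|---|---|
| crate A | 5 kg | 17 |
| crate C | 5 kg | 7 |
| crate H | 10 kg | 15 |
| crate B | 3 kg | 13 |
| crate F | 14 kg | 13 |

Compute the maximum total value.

This is a 0-1 knapsack instance.
Take crate A, crate C, crate H, and crate B: weight 5 + 5 + 10 + 3 = 23 ≤ 24, value 17 + 7 + 15 + 13 = 52.
No other feasible combination does better.

52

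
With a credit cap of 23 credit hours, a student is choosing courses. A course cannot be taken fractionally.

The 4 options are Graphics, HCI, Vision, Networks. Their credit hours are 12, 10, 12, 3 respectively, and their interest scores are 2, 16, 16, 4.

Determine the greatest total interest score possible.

Treat it as a binary knapsack problem.
Allowing fractional choices, the relaxed optimum would be about 33.3, but courses are indivisible.
Vision + Networks: credit hours 12 + 3 = 15 ≤ 23, interest score 16 + 4 = 20.
HCI + Networks: credit hours 10 + 3 = 13 ≤ 23, interest score 16 + 4 = 20.
HCI + Vision: credit hours 10 + 12 = 22 ≤ 23, interest score 16 + 16 = 32.
Best is HCI and Vision with total interest score 32.

32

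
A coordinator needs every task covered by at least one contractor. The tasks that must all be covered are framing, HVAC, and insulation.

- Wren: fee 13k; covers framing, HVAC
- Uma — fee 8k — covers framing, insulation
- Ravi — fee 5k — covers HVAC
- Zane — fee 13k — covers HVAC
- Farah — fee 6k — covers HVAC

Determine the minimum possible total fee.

Choose Uma and Ravi: together they cover framing, HVAC, insulation — every task.
Total fee: 8 + 5 = 13.
No cover costs less than 13.

13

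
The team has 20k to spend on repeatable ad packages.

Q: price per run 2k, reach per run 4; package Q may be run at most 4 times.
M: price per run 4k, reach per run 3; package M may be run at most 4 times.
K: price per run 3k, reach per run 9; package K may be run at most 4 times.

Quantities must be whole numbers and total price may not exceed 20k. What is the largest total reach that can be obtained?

52

This is a bounded integer knapsack.
3×Q and 4×K: price 18 ≤ 20, reach 3·4 + 4·9 = 48.
4×Q and 4×K: price 20 ≤ 20, reach 4·4 + 4·9 = 52.
Best is 52.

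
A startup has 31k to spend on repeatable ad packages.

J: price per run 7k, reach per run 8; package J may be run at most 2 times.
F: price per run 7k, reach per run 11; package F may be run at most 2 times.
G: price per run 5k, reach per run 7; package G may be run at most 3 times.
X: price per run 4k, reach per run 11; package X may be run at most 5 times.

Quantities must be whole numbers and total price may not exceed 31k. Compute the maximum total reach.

This is a bounded integer knapsack.
Take 2×G and 5×X: price 30 ≤ 31, reach 2·7 + 5·11 = 69.
X has the best ratio (11/4) and is taken to its limit of 5; remaining capacity is filled optimally with the others.

69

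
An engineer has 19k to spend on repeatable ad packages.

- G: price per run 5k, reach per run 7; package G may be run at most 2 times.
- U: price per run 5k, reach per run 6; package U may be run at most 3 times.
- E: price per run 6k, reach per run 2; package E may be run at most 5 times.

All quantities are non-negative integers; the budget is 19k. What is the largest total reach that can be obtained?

20

Take 2×G and 1×U: price 15 ≤ 19, reach 2·7 + 1·6 = 20.
G has the best ratio (7/5) and is taken to its limit of 2; remaining capacity is filled optimally with the others.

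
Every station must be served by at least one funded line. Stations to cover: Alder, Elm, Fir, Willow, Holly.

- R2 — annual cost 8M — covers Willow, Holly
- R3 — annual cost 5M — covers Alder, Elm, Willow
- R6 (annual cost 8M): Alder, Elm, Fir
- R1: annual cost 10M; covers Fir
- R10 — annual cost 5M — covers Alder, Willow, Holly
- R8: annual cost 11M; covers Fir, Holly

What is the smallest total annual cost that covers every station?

Choose R6 and R10: together they cover Alder, Elm, Fir, Willow, Holly — every station.
Total annual cost: 8 + 5 = 13.

13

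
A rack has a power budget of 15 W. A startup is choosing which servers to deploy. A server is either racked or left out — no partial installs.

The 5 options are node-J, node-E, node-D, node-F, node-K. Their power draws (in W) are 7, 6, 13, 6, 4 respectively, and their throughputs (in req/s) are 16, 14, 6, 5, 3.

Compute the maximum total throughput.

30

Treat it as a binary knapsack problem.
node-J + node-E: power draw 7 + 6 = 13 ≤ 15, throughput 16 + 14 = 30.
node-J + node-F: power draw 7 + 6 = 13 ≤ 15, throughput 16 + 5 = 21.
Best is node-J and node-E with total throughput 30.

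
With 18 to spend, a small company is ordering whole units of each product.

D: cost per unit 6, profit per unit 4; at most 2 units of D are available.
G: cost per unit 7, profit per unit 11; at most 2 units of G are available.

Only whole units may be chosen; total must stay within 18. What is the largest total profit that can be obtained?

Take 2×G: cost 14 ≤ 18, profit 2·11 = 22.
G has the best ratio (11/7) and is taken to its limit of 2; remaining capacity is filled optimally with the others.

22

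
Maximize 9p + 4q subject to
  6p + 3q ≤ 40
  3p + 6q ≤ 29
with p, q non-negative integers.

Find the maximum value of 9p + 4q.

Relaxing integrality, the LP optimum is 60.00 at (p,q) = (6.67, 0), which is not an integer point.
(p,q)=(6,1): 6·6+3·1=39≤40, 3·6+6·1=24≤29, objective 58.
(p,q)=(6,0): 6·6+3·0=36≤40, 3·6+6·0=18≤29, objective 54.
(p,q)=(5,2): 6·5+3·2=36≤40, 3·5+6·2=27≤29, objective 53.
The best lattice point is (6,1), giving 58.

58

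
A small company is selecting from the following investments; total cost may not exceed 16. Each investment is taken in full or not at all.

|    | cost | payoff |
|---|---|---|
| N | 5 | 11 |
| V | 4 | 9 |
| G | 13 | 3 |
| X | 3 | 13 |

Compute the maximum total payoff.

33

Allowing fractional choices, the relaxed optimum would be about 33.9, but investments are indivisible.
V + X: cost 4 + 3 = 7 ≤ 16, payoff 9 + 13 = 22.
N + X: cost 5 + 3 = 8 ≤ 16, payoff 11 + 13 = 24.
N + V + X: cost 5 + 4 + 3 = 12 ≤ 16, payoff 11 + 9 + 13 = 33.
Best is N, V, and X with total payoff 33.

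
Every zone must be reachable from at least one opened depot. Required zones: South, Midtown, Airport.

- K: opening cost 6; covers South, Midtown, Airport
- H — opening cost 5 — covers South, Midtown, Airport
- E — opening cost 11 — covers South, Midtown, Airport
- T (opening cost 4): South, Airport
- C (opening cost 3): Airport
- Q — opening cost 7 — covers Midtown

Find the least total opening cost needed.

5

H alone covers South, Midtown, Airport — every zone.
Total opening cost: 5.
No cover costs less than 5.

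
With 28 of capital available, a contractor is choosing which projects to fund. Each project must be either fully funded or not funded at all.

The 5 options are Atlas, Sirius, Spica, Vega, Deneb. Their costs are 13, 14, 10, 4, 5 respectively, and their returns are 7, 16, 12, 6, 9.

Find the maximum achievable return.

This is an integer program with binary decision variables.
Sirius + Spica + Vega: cost 14 + 10 + 4 = 28 ≤ 28, return 16 + 12 + 6 = 34.
Sirius + Vega + Deneb: cost 14 + 4 + 5 = 23 ≤ 28, return 16 + 6 + 9 = 31.
Best is Sirius, Spica, and Vega with total return 34.

34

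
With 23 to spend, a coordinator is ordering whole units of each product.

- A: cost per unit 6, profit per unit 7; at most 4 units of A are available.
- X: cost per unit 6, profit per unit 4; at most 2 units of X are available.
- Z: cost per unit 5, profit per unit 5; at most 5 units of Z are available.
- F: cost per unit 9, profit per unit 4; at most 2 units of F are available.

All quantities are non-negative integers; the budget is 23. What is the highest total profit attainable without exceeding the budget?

3×A and 1×Z: cost 23 ≤ 23, profit 3·7 + 1·5 = 26.
2×A and 2×Z: cost 22 ≤ 23, profit 2·7 + 2·5 = 24.
Best is 26.

26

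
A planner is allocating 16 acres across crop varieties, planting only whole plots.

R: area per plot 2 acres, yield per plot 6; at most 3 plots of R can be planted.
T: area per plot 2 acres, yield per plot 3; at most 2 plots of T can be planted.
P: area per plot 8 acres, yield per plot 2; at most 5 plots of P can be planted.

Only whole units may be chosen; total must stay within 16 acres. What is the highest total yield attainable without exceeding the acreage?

Take 3×R and 2×T: area 10 ≤ 16, yield 3·6 + 2·3 = 24.
R has the best ratio (6/2) and is taken to its limit of 3; remaining capacity is filled optimally with the others.

24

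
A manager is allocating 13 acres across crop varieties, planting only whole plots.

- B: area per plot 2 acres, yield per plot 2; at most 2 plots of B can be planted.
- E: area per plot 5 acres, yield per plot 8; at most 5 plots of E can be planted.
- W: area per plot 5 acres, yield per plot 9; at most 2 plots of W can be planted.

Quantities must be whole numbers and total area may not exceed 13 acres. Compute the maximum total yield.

Take 1×B and 2×W: area 12 ≤ 13, yield 1·2 + 2·9 = 20.
W has the best ratio (9/5) and is taken to its limit of 2; remaining capacity is filled optimally with the others.

20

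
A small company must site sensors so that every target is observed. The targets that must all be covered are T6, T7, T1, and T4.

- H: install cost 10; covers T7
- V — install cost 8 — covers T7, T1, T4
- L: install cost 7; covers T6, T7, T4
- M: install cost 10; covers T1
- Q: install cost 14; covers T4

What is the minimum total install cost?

Choose V and L: together they cover T6, T7, T1, T4 — every target.
Total install cost: 8 + 7 = 15.
No cover costs less than 15.

15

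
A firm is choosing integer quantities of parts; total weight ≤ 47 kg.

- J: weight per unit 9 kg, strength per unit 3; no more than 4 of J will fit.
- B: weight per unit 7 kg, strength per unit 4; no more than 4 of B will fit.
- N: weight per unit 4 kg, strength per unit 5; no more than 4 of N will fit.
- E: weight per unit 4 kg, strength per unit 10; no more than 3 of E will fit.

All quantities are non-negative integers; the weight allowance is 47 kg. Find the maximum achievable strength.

E has the best ratio (10/4); taking only E gives at most 3×10 = 30 (stopped by the supply cap of 3).
Mixing does better — 2×B, 4×N, and 3×E: weight 42 ≤ 47, strength 2·4 + 4·5 + 3·10 = 58.

58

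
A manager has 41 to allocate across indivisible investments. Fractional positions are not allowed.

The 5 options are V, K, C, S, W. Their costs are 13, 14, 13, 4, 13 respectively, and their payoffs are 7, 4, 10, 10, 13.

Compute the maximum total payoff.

This is an integer program with binary decision variables.
Take C, S, and W: cost 13 + 4 + 13 = 30 ≤ 41, payoff 10 + 10 + 13 = 33.
No other feasible combination does better.

33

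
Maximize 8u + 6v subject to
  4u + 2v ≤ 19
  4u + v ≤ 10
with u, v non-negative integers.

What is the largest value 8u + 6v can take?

Relaxing integrality, the LP optimum is 57.00 at (u,v) = (0, 9.5), which is not an integer point.
(u,v)=(0,9): 4·0+2·9=18≤19, 4·0+1·9=9≤10, objective 54.
(u,v)=(0,8): 4·0+2·8=16≤19, 4·0+1·8=8≤10, objective 48.
The best lattice point is (0,9), giving 54.

54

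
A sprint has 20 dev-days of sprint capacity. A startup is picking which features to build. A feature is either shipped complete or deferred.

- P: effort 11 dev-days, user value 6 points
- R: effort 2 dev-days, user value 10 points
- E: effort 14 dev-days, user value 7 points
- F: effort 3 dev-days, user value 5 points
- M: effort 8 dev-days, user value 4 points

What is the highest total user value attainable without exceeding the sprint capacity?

Take R, E, and F: effort 2 + 14 + 3 = 19 ≤ 20, user value 10 + 7 + 5 = 22.
No other feasible combination does better.

22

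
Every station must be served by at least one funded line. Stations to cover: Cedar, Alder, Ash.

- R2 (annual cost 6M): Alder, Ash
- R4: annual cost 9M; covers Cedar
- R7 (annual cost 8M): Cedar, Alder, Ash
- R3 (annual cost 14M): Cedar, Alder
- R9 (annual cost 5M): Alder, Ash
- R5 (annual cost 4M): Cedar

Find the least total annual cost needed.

The greedy cost-per-new-station heuristic would pick R9 and R5 for 9, but a cheaper cover exists.
R7 alone covers Cedar, Alder, Ash — every station.
Total annual cost: 8.
No cover costs less than 8.

8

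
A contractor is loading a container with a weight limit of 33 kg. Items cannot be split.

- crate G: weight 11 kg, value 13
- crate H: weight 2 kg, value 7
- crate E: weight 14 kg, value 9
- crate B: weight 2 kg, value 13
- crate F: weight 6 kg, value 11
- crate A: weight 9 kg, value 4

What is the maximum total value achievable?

Allowing fractional choices, the relaxed optimum would be about 51.7, but items are indivisible.
crate G + crate E + crate B + crate F: weight 11 + 14 + 2 + 6 = 33 ≤ 33, value 13 + 9 + 13 + 11 = 46.
crate G + crate H + crate B + crate F + crate A: weight 11 + 2 + 2 + 6 + 9 = 30 ≤ 33, value 13 + 7 + 13 + 11 + 4 = 48.
crate G + crate H + crate B + crate F: weight 11 + 2 + 2 + 6 = 21 ≤ 33, value 13 + 7 + 13 + 11 = 44.
Best is crate G, crate H, crate B, crate F, and crate A with total value 48.

48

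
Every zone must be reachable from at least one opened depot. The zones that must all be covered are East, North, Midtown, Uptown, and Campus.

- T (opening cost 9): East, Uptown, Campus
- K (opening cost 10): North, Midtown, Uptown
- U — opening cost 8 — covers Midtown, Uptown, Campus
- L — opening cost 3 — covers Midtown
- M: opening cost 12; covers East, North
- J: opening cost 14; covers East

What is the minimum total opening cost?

19

The greedy cost-per-new-zone heuristic would pick U and M for 20, but a cheaper cover exists.
Choose T and K: together they cover East, North, Midtown, Uptown, Campus — every zone.
Total opening cost: 9 + 10 = 19.
No cover costs less than 19.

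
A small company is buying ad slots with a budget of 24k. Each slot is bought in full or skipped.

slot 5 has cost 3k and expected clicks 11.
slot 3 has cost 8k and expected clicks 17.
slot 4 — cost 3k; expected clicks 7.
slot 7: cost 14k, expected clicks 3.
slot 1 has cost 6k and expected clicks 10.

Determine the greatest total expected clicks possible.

Take slot 5, slot 3, slot 4, and slot 1: cost 3 + 8 + 3 + 6 = 20 ≤ 24, expected clicks 11 + 17 + 7 + 10 = 45.
No other feasible combination does better.

45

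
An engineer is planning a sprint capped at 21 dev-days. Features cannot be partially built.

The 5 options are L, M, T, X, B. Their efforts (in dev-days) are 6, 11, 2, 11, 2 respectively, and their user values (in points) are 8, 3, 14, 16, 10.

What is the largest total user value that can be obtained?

This is a 0-1 knapsack instance.
L + T + X + B: effort 6 + 2 + 11 + 2 = 21 ≤ 21, user value 8 + 14 + 16 + 10 = 48.
T + X + B: effort 2 + 11 + 2 = 15 ≤ 21, user value 14 + 16 + 10 = 40.
Best is L, T, X, and B with total user value 48.

48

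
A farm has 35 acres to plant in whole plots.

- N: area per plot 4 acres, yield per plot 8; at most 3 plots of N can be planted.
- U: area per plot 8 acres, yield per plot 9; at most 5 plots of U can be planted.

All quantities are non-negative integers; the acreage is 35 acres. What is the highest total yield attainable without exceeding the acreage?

3×N and 2×U: area 28 ≤ 35, yield 3·8 + 2·9 = 42.
2×N and 3×U: area 32 ≤ 35, yield 2·8 + 3·9 = 43.
Best is 43.

43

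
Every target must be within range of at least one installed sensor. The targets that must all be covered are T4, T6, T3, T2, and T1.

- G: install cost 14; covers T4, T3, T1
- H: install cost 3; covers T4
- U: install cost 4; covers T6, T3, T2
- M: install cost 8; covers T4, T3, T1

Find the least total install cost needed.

12

Choose U and M: together they cover T4, T6, T3, T2, T1 — every target.
Total install cost: 4 + 8 = 12.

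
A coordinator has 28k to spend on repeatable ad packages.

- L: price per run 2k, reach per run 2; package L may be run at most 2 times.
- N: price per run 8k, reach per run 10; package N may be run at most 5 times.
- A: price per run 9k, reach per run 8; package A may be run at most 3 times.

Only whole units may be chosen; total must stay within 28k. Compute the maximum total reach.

Take 2×L and 3×N: price 28 ≤ 28, reach 2·2 + 3·10 = 34.
No other integer combination yields more.

34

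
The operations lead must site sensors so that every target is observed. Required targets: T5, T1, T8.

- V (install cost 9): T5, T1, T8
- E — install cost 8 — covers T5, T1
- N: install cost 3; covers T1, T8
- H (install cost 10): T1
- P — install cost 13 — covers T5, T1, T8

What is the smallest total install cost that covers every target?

The greedy cost-per-new-target heuristic would pick N and E for 11, but a cheaper cover exists.
V alone covers T5, T1, T8 — every target.
Total install cost: 9.
No cover costs less than 9.

9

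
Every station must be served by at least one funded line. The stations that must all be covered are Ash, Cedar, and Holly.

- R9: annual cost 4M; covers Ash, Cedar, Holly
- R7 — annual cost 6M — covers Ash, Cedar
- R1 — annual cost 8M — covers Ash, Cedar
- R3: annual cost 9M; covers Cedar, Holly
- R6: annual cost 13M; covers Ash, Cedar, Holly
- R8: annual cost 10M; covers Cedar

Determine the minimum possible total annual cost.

4

R9 alone covers Ash, Cedar, Holly — every station.
Total annual cost: 4.
No cover costs less than 4.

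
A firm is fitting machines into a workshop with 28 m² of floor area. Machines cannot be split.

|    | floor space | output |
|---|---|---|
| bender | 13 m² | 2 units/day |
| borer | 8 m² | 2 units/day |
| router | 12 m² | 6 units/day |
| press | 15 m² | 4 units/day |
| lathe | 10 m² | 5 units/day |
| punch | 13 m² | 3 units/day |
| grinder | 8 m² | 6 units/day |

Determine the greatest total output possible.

Allowing fractional choices, the relaxed optimum would be about 16.0, but machines are indivisible.
router + grinder: floor space 12 + 8 = 20 ≤ 28, output 6 + 6 = 12.
borer + router + grinder: floor space 8 + 12 + 8 = 28 ≤ 28, output 2 + 6 + 6 = 14.
borer + lathe + grinder: floor space 8 + 10 + 8 = 26 ≤ 28, output 2 + 5 + 6 = 13.
Best is borer, router, and grinder with total output 14.

14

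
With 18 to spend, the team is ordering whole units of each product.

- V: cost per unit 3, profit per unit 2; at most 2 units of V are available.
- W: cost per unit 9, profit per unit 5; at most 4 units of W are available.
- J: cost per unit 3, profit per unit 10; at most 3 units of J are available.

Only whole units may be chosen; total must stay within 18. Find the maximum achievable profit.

35

J has the best ratio (10/3); taking only J gives at most 3×10 = 30 (stopped by the supply cap of 3).
Mixing does better — 1×W and 3×J: cost 18 ≤ 18, profit 1·5 + 3·10 = 35.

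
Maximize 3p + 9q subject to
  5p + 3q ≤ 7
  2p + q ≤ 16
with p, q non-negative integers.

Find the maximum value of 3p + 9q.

The continuous relaxation peaks at (0, 2.33) with value 21.00; rounding to a feasible lattice point costs some objective.
(p,q)=(0,2): 5·0+3·2=6≤7, 2·0+1·2=2≤16, objective 18.
(p,q)=(0,1): 5·0+3·1=3≤7, 2·0+1·1=1≤16, objective 9.
No feasible integer point exceeds 18.

18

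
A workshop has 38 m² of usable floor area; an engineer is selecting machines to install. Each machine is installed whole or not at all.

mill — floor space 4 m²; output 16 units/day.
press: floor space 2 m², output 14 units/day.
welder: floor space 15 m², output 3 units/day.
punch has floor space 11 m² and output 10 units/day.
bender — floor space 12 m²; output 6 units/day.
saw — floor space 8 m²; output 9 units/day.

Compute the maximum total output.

55

Allowing fractional choices, the relaxed optimum would be about 55.2, but machines are indivisible.
mill + press + punch + saw: floor space 4 + 2 + 11 + 8 = 25 ≤ 38, output 16 + 14 + 10 + 9 = 49.
mill + press + punch + bender + saw: floor space 4 + 2 + 11 + 12 + 8 = 37 ≤ 38, output 16 + 14 + 10 + 6 + 9 = 55.
mill + press + punch + bender: floor space 4 + 2 + 11 + 12 = 29 ≤ 38, output 16 + 14 + 10 + 6 = 46.
Best is mill, press, punch, bender, and saw with total output 55.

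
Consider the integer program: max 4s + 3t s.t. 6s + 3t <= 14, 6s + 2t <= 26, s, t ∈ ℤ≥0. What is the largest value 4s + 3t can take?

12

(s,t)=(0,4): 6·0+3·4=12≤14, 6·0+2·4=8≤26, objective 12.
(s,t)=(0,3): 6·0+3·3=9≤14, 6·0+2·3=6≤26, objective 9.
No feasible integer point exceeds 12.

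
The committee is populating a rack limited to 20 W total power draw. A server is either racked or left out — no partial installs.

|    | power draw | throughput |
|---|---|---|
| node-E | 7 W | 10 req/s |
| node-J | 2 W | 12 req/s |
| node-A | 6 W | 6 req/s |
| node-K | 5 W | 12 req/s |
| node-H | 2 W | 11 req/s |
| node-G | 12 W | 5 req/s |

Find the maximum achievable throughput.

This is a 0-1 knapsack instance.
node-J + node-A + node-K + node-H: power draw 2 + 6 + 5 + 2 = 15 ≤ 20, throughput 12 + 6 + 12 + 11 = 41.
node-E + node-J + node-K + node-H: power draw 7 + 2 + 5 + 2 = 16 ≤ 20, throughput 10 + 12 + 12 + 11 = 45.
node-E + node-J + node-A + node-K: power draw 7 + 2 + 6 + 5 = 20 ≤ 20, throughput 10 + 12 + 6 + 12 = 40.
Best is node-E, node-J, node-K, and node-H with total throughput 45.

45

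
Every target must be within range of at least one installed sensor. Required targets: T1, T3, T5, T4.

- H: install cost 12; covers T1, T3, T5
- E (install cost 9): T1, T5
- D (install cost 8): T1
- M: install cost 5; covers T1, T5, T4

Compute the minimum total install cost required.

17

Choose H and M: together they cover T1, T3, T5, T4 — every target.
Total install cost: 12 + 5 = 17.
No cover costs less than 17.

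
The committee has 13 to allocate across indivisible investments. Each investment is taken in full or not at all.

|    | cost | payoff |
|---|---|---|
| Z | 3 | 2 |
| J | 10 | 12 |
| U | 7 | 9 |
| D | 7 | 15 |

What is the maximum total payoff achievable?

Take Z and D: cost 3 + 7 = 10 ≤ 13, payoff 2 + 15 = 17.
No other feasible combination does better.

17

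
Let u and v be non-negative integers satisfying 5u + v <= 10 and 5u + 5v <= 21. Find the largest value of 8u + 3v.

Relaxing integrality, the LP optimum is 19.85 at (u,v) = (1.45, 2.75), which is not an integer point.
(u,v)=(1,3): 5·1+1·3=8≤10, 5·1+5·3=20≤21, objective 17.
(u,v)=(1,2): 5·1+1·2=7≤10, 5·1+5·2=15≤21, objective 14.
(u,v)=(0,4): 5·0+1·4=4≤10, 5·0+5·4=20≤21, objective 12.
Maximum is 17 at (u,v)=(1,3).

17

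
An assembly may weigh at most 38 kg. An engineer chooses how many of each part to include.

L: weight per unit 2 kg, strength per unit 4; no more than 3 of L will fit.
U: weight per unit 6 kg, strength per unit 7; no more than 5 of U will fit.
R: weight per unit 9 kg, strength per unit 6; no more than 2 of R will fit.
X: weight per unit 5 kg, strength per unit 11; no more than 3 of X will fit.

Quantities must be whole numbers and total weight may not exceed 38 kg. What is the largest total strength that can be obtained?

62

Take 2×L, 3×U, and 3×X: weight 37 ≤ 38, strength 2·4 + 3·7 + 3·11 = 62.
X has the best ratio (11/5) and is taken to its limit of 3; remaining capacity is filled optimally with the others.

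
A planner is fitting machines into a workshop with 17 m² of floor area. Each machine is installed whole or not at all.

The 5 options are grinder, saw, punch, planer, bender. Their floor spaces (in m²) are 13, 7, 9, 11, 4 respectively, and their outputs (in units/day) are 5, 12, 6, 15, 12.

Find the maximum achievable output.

27

Take planer and bender: floor space 11 + 4 = 15 ≤ 17, output 15 + 12 = 27.
No other feasible combination does better.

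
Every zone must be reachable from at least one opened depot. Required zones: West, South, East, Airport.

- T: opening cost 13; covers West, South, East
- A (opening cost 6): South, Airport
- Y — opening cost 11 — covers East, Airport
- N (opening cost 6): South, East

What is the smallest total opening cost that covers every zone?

19

This is an integer covering problem.
The greedy cost-per-new-zone heuristic would pick A, N, and T for 25, but a cheaper cover exists.
Choose T and A: together they cover West, South, East, Airport — every zone.
Total opening cost: 13 + 6 = 19.
No cover costs less than 19.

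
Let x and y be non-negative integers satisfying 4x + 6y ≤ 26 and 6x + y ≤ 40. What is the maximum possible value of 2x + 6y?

24

Relaxing integrality, the LP optimum is 26.00 at (x,y) = (0, 4.33), which is not an integer point.
(x,y)=(0,4): 4·0+6·4=24≤26, 6·0+1·4=4≤40, objective 24.
(x,y)=(1,3): 4·1+6·3=22≤26, 6·1+1·3=9≤40, objective 20.
No feasible integer point exceeds 24.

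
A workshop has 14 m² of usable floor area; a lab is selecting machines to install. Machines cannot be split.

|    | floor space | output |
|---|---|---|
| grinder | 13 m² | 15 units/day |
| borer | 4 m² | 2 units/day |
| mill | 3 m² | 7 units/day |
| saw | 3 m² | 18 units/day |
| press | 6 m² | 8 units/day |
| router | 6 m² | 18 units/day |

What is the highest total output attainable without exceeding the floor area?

This is an integer program with binary decision variables.
saw + router: floor space 3 + 6 = 9 ≤ 14, output 18 + 18 = 36.
borer + saw + router: floor space 4 + 3 + 6 = 13 ≤ 14, output 2 + 18 + 18 = 38.
mill + saw + router: floor space 3 + 3 + 6 = 12 ≤ 14, output 7 + 18 + 18 = 43.
Best is mill, saw, and router with total output 43.

43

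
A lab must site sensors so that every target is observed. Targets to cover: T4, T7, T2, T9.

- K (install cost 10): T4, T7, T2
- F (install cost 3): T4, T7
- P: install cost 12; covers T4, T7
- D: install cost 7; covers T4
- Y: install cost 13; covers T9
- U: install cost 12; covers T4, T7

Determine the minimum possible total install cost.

The greedy cost-per-new-target heuristic would pick F, K, and Y for 26, but a cheaper cover exists.
Choose K and Y: together they cover T4, T7, T2, T9 — every target.
Total install cost: 10 + 13 = 23.
No cover costs less than 23.

23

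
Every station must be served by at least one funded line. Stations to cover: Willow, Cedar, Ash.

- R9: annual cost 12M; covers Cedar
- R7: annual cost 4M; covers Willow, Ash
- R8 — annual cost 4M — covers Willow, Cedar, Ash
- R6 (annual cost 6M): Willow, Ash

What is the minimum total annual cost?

This is an integer covering problem.
R8 alone covers Willow, Cedar, Ash — every station.
Total annual cost: 4.

4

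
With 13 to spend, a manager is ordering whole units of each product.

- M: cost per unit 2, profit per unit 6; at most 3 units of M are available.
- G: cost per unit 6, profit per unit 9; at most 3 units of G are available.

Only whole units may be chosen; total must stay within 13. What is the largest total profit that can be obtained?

This is a bounded integer knapsack.
2×M and 1×G: cost 10 ≤ 13, profit 2·6 + 1·9 = 21.
3×M and 1×G: cost 12 ≤ 13, profit 3·6 + 1·9 = 27.
Best is 27.

27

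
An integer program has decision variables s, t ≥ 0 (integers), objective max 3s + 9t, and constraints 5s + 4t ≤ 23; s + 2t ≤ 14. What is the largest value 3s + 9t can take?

45

Relaxing integrality, the LP optimum is 51.75 at (s,t) = (0, 5.75), which is not an integer point.
(s,t)=(0,5): 5·0+4·5=20≤23, 1·0+2·5=10≤14, objective 45.
(s,t)=(1,4): 5·1+4·4=21≤23, 1·1+2·4=9≤14, objective 39.
(s,t)=(0,4): 5·0+4·4=16≤23, 1·0+2·4=8≤14, objective 36.
No feasible integer point exceeds 45.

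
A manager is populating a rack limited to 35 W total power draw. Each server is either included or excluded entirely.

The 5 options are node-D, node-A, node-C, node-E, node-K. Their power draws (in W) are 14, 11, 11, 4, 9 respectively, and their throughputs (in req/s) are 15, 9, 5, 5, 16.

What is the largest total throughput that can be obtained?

Take node-D, node-A, and node-K: power draw 14 + 11 + 9 = 34 ≤ 35, throughput 15 + 9 + 16 = 40.
No other feasible combination does better.

40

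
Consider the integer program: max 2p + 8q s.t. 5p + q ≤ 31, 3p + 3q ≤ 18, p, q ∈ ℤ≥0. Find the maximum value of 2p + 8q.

48

(p,q)=(0,6) is feasible, giving 48.
(p,q)=(1,5) is feasible, giving 42.
(p,q)=(0,5) is feasible, giving 40.
No feasible integer point exceeds 48.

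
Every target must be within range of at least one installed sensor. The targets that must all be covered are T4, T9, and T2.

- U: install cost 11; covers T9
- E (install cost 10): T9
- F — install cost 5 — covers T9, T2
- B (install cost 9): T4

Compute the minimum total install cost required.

14

Choose F and B: together they cover T4, T9, T2 — every target.
Total install cost: 5 + 9 = 14.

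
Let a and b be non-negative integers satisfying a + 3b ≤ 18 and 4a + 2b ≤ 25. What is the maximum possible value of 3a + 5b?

34

The continuous relaxation peaks at (3.9, 4.7) with value 35.20; rounding to a feasible lattice point costs some objective.
(a,b)=(3,5): 1·3+3·5=18≤18, 4·3+2·5=22≤25, objective 34.
(a,b)=(4,4): 1·4+3·4=16≤18, 4·4+2·4=24≤25, objective 32.
(a,b)=(2,5): 1·2+3·5=17≤18, 4·2+2·5=18≤25, objective 31.
(a,b)=(3,4): 1·3+3·4=15≤18, 4·3+2·4=20≤25, objective 29.
No feasible integer point exceeds 34.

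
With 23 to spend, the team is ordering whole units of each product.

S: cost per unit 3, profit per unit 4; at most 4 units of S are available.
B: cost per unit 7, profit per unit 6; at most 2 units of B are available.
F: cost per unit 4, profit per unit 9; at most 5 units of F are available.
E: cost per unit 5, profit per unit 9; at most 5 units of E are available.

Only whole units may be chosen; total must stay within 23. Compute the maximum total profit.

2×F and 3×E: cost 23 ≤ 23, profit 2·9 + 3·9 = 45.
1×S and 5×F: cost 23 ≤ 23, profit 1·4 + 5·9 = 49.
Best is 49.

49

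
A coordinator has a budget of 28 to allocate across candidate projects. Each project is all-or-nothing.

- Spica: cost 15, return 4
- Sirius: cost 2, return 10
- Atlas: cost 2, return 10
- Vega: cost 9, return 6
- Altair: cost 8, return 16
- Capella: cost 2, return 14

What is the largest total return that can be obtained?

56

Take Sirius, Atlas, Vega, Altair, and Capella: cost 2 + 2 + 9 + 8 + 2 = 23 ≤ 28, return 10 + 10 + 6 + 16 + 14 = 56.
No other feasible combination does better.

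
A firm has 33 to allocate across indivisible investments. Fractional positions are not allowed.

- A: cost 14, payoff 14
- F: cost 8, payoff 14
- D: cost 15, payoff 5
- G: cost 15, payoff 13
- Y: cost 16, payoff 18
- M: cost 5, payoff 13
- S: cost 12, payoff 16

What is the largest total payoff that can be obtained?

47

Y + M + S: cost 16 + 5 + 12 = 33 ≤ 33, payoff 18 + 13 + 16 = 47.
F + M + S: cost 8 + 5 + 12 = 25 ≤ 33, payoff 14 + 13 + 16 = 43.
F + Y + M: cost 8 + 16 + 5 = 29 ≤ 33, payoff 14 + 18 + 13 = 45.
Best is Y, M, and S with total payoff 47.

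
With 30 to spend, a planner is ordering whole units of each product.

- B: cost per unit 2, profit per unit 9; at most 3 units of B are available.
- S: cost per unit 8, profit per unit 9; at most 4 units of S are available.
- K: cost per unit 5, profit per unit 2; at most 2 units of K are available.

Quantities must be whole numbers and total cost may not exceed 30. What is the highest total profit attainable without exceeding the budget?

54

Take 3×B and 3×S: cost 30 ≤ 30, profit 3·9 + 3·9 = 54.
B has the best ratio (9/2) and is taken to its limit of 3; remaining capacity is filled optimally with the others.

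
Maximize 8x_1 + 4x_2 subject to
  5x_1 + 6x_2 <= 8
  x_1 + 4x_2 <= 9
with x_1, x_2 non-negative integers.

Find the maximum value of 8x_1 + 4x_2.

8

(x_1,x_2)=(1,0): 5·1+6·0=5≤8, 1·1+4·0=1≤9, objective 8.
(x_1,x_2)=(0,1): 5·0+6·1=6≤8, 1·0+4·1=4≤9, objective 4.
(x_1,x_2)=(0,0): 5·0+6·0=0≤8, 1·0+4·0=0≤9, objective 0.
Maximum is 8 at (x_1,x_2)=(1,0).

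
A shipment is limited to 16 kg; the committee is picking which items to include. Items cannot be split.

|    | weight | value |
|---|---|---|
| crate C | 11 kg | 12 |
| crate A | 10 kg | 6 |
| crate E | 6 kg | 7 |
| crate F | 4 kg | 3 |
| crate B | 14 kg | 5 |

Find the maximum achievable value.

15

Take crate C and crate F: weight 11 + 4 = 15 ≤ 16, value 12 + 3 = 15.
No other feasible combination does better.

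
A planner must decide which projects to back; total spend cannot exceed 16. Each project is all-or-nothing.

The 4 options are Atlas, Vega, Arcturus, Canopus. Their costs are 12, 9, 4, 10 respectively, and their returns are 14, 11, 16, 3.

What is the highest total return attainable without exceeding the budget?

Treat it as a binary knapsack problem.
Allowing fractional choices, the relaxed optimum would be about 30.5, but projects are indivisible.
Arcturus + Canopus: cost 4 + 10 = 14 ≤ 16, return 16 + 3 = 19.
Atlas + Arcturus: cost 12 + 4 = 16 ≤ 16, return 14 + 16 = 30.
Vega + Arcturus: cost 9 + 4 = 13 ≤ 16, return 11 + 16 = 27.
Best is Atlas and Arcturus with total return 30.

30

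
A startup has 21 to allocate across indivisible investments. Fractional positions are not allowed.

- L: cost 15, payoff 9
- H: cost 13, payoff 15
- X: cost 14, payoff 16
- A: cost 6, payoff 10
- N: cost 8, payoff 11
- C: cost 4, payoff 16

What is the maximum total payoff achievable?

A + N + C: cost 6 + 8 + 4 = 18 ≤ 21, payoff 10 + 11 + 16 = 37.
X + C: cost 14 + 4 = 18 ≤ 21, payoff 16 + 16 = 32.
Best is A, N, and C with total payoff 37.

37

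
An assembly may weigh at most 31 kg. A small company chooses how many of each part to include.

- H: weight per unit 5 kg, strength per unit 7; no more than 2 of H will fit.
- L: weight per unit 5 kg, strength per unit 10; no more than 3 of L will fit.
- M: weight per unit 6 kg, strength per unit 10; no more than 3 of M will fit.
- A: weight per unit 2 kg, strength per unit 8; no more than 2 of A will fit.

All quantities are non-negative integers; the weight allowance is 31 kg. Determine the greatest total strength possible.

66

This is a bounded integer knapsack.
1×H, 2×L, 2×M, and 2×A: weight 31 ≤ 31, strength 1·7 + 2·10 + 2·10 + 2·8 = 63.
3×L, 2×M, and 2×A: weight 31 ≤ 31, strength 3·10 + 2·10 + 2·8 = 66.
Best is 66.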